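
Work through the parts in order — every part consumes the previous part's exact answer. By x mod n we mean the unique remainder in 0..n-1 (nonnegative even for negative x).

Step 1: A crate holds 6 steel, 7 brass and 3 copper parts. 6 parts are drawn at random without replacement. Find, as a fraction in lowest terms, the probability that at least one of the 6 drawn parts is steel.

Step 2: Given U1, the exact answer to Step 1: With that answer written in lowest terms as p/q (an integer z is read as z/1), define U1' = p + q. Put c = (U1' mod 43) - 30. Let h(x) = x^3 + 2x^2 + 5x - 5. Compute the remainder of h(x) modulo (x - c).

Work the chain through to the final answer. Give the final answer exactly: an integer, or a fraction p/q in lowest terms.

Step 1: total draws C(16,6) = 8008; complement C(10,6) = 210; favorable 8008 - 210 = 7798; P = 557/572; answer 557/572
Step 2: U1 = 557/572; threaded value p + q = 1129; c = -19; remainder = value at the root: 1*(-19)^3 + 2*(-19)^2 + 5*(-19)^1 - 5 = (-6859) + (722) + (-95) + (-5) = -6237; answer -6237

-6237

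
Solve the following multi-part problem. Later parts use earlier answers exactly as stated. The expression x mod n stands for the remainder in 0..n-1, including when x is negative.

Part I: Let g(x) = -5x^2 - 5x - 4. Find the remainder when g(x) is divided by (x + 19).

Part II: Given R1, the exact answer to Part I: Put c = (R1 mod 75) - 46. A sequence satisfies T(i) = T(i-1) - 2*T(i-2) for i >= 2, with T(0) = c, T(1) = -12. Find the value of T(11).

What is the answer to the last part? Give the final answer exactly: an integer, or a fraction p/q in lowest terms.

-1046

Part I: remainder = value at the root: -5*(-19)^2 - 5*(-19)^1 - 4 = (-1805) + (95) + (-4) = -1714; answer -1714
Part II: R1 = -1714; c = -35; T(2) = 1*(-12) - 2*(-35) = 58; iterating: T(2)=58, T(3)=82, T(4)=-34, T(5)=-198, T(6)=-130, T(7)=266, T(8)=526, T(9)=-6, T(10)=-1058, T(11)=-1046; answer -1046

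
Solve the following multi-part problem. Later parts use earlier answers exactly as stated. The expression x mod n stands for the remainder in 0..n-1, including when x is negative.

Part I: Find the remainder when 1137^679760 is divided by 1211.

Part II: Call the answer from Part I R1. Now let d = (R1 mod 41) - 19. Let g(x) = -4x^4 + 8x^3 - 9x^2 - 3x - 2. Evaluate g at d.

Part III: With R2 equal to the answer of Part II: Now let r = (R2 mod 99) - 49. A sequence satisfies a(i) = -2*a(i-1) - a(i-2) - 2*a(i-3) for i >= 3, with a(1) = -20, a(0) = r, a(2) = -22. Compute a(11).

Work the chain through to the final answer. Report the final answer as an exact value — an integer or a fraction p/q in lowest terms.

12730

Part I: squarings mod 1211: 1137^1=1137, 1137^2=632, 1137^4=1005, 1137^8=51, 1137^16=179, 1137^32=555, 1137^64=431, 1137^128=478, 1137^256=816, 1137^512=1017, 1137^1024=95, 1137^2048=548, 1137^4096=1187, 1137^8192=576, 1137^16384=1173, 1137^32768=233, 1137^65536=1005, 1137^131072=51, 1137^262144=179, 1137^524288=555; 1137^679760 = 1137^16 * 1137^64 * 1137^256 * 1137^512 * 1137^1024 * 1137^2048 * 1137^4096 * 1137^16384 * 1137^131072 * 1137^524288 = 352 (mod 1211); answer 352
Part II: R1 = 352; d = 5; -4*(5)^4 + 8*(5)^3 - 9*(5)^2 - 3*(5)^1 - 2 = (-2500) + (1000) + (-225) + (-15) + (-2) = -1742; answer -1742
Part III: R2 = -1742; r = -9; a(3) = -2*(-22) - 1*(-20) - 2*(-9) = 82; iterating: a(3)=82, a(4)=-102, a(5)=166, a(6)=-394, a(7)=826, a(8)=-1590, a(9)=3142, a(10)=-6346, a(11)=12730; answer 12730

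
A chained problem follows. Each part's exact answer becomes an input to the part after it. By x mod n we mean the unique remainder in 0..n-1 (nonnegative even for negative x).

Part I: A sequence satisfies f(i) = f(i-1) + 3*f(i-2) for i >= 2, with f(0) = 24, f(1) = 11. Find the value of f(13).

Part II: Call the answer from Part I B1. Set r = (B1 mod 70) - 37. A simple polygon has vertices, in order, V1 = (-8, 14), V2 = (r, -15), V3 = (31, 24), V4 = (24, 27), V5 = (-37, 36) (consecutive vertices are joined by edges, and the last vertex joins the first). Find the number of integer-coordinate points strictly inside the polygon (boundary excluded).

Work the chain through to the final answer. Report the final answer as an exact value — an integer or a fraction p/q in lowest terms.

Part I: f(2) = 1*(11) + 3*(24) = 83; iterating: f(2)=83, f(3)=116, f(4)=365, f(5)=713, f(6)=1808, f(7)=3947, f(8)=9371, f(9)=21212, f(10)=49325, f(11)=112961, f(12)=260936, f(13)=599819; answer 599819
Part II: B1 = 599819; r = 22; cross terms: (-8*-15 - 22*14)=-188, (22*24 - 31*-15)=993, (31*27 - 24*24)=261, (24*36 - -37*27)=1863, (-37*14 - -8*36)=-230; twice the area = |2699| = 2699; area = 2699/2; boundary points = 1 + 3 + 1 + 1 + 1 = 7; strictly interior points = area - boundary/2 + 1 = 1347; answer 1347

1347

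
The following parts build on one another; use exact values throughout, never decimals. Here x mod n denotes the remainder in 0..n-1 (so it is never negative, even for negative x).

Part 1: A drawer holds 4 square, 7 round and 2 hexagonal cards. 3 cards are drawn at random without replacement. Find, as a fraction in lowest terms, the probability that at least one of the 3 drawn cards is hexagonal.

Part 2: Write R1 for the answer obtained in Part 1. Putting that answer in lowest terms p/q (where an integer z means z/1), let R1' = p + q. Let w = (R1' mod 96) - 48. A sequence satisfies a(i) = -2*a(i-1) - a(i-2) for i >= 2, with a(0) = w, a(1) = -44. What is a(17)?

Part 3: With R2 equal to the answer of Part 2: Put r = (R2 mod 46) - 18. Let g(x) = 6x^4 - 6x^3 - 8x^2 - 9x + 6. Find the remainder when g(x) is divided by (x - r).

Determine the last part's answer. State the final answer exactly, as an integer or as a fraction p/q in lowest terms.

Part 1: total draws C(13,3) = 286; complement C(11,3) = 165; favorable 286 - 165 = 121; P = 11/26; answer 11/26
Part 2: R1 = 11/26; threaded value p + q = 37; w = -11; a(2) = -2*(-44) - 1*(-11) = 99; iterating: a(2)=99, a(3)=-154, a(4)=209, a(5)=-264, a(6)=319, a(7)=-374, a(8)=429, a(9)=-484, a(10)=539, a(11)=-594, a(12)=649, a(13)=-704, a(14)=759, a(15)=-814, a(16)=869, a(17)=-924; answer -924
Part 3: R2 = -924; r = 24; remainder = value at the root: 6*(24)^4 - 6*(24)^3 - 8*(24)^2 - 9*(24)^1 + 6 = (1990656) + (-82944) + (-4608) + (-216) + (6) = 1902894; answer 1902894

1902894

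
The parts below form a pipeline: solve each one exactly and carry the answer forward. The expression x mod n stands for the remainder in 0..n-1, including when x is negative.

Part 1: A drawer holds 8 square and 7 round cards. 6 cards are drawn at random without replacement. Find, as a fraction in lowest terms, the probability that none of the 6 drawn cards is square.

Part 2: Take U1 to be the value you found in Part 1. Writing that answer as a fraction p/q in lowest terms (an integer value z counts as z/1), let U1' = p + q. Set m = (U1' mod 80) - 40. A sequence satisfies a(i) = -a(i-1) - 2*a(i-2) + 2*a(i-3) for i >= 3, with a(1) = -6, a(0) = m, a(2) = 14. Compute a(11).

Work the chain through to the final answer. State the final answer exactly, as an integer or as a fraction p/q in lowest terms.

-1474

Part 1: total draws C(15,6) = 5005; favorable C(7,6) = 7; P = 1/715; answer 1/715
Part 2: U1 = 1/715; threaded value p + q = 716; m = 36; a(3) = -1*(14) - 2*(-6) + 2*(36) = 70; iterating: a(3)=70, a(4)=-110, a(5)=-2, a(6)=362, a(7)=-578, a(8)=-150, a(9)=2030, a(10)=-2886, a(11)=-1474; answer -1474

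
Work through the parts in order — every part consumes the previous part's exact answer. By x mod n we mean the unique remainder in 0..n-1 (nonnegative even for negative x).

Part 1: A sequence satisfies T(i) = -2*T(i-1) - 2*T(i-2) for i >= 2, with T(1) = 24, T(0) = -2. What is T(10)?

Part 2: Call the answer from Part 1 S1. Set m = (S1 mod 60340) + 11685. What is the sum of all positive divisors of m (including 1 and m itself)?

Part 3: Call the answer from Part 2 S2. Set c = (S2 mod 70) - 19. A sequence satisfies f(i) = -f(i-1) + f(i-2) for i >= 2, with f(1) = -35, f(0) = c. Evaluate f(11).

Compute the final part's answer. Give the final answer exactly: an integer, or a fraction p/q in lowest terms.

Part 1: T(2) = -2*(24) - 2*(-2) = -44; iterating: T(2)=-44, T(3)=40, T(4)=8, T(5)=-96, T(6)=176, T(7)=-160, T(8)=-32, T(9)=384, T(10)=-704; answer -704
Part 2: S1 = -704; m = 71321; 71321 = 73 * 977; sigma = (1 + 73) * (1 + 977) = 74 * 978 = 72372; answer 72372
Part 3: S2 = 72372; c = 43; f(2) = -1*(-35) + 1*(43) = 78; iterating: f(2)=78, f(3)=-113, f(4)=191, f(5)=-304, f(6)=495, f(7)=-799, f(8)=1294, f(9)=-2093, f(10)=3387, f(11)=-5480; answer -5480

-5480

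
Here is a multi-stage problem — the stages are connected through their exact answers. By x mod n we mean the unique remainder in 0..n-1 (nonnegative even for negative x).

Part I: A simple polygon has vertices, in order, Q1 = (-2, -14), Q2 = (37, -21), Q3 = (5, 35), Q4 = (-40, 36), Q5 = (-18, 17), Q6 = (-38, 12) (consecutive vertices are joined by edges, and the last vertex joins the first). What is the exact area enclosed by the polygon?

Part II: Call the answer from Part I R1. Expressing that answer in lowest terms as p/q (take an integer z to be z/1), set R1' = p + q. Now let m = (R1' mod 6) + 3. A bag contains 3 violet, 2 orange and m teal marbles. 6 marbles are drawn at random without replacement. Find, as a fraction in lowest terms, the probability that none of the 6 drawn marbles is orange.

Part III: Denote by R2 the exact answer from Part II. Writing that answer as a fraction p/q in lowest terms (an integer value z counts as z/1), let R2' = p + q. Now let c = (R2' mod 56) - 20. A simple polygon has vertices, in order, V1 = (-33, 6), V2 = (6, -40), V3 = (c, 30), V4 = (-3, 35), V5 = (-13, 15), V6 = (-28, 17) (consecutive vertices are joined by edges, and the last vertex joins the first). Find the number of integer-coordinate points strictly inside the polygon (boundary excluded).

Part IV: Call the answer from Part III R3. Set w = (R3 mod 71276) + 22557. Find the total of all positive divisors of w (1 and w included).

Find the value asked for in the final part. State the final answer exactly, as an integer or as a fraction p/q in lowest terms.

27720

Part I: cross terms: (-2*-21 - 37*-14)=560, (37*35 - 5*-21)=1400, (5*36 - -40*35)=1580, (-40*17 - -18*36)=-32, (-18*12 - -38*17)=430, (-38*-14 - -2*12)=556; twice the area = |4494| = 4494; area = 2247; answer 2247
Part II: R1 = 2247; threaded value p + q = 2248; m = 7; total draws C(12,6) = 924; favorable C(10,6) = 210; P = 5/22; answer 5/22
Part III: R2 = 5/22; threaded value p + q = 27; c = 7; cross terms: (-33*-40 - 6*6)=1284, (6*30 - 7*-40)=460, (7*35 - -3*30)=335, (-3*15 - -13*35)=410, (-13*17 - -28*15)=199, (-28*6 - -33*17)=393; twice the area = |3081| = 3081; area = 3081/2; boundary points = 1 + 1 + 5 + 10 + 1 + 1 = 19; strictly interior points = area - boundary/2 + 1 = 1532; answer 1532
Part IV: R3 = 1532; w = 24089; 24089 = 13 * 17 * 109; sigma = (1 + 13) * (1 + 17) * (1 + 109) = 14 * 18 * 110 = 27720; answer 27720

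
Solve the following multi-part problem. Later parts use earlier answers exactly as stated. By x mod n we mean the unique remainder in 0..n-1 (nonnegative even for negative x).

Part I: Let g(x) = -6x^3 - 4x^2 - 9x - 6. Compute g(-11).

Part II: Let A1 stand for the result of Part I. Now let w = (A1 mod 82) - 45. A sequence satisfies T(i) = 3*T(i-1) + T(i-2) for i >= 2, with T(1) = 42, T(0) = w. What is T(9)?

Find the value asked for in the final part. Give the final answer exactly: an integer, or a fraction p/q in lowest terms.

568302

Part I: -6*(-11)^3 - 4*(-11)^2 - 9*(-11)^1 - 6 = (7986) + (-484) + (99) + (-6) = 7595; answer 7595
Part II: A1 = 7595; w = 6; T(2) = 3*(42) + 1*(6) = 132; iterating: T(2)=132, T(3)=438, T(4)=1446, T(5)=4776, T(6)=15774, T(7)=52098, T(8)=172068, T(9)=568302; answer 568302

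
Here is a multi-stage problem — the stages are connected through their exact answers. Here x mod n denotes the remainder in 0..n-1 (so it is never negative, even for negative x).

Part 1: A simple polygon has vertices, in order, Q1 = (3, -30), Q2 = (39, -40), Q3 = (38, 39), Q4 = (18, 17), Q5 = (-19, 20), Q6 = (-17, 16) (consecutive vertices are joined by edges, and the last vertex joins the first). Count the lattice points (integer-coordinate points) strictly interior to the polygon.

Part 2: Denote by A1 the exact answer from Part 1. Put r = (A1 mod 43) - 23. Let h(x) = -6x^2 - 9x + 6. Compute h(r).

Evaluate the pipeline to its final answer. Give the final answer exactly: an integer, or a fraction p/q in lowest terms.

-9

Part 1: cross terms: (3*-40 - 39*-30)=1050, (39*39 - 38*-40)=3041, (38*17 - 18*39)=-56, (18*20 - -19*17)=683, (-19*16 - -17*20)=36, (-17*-30 - 3*16)=462; twice the area = |5216| = 5216; area = 2608; boundary points = 2 + 1 + 2 + 1 + 2 + 2 = 10; strictly interior points = area - boundary/2 + 1 = 2604; answer 2604
Part 2: A1 = 2604; r = 1; -6*(1)^2 - 9*(1)^1 + 6 = (-6) + (-9) + (6) = -9; answer -9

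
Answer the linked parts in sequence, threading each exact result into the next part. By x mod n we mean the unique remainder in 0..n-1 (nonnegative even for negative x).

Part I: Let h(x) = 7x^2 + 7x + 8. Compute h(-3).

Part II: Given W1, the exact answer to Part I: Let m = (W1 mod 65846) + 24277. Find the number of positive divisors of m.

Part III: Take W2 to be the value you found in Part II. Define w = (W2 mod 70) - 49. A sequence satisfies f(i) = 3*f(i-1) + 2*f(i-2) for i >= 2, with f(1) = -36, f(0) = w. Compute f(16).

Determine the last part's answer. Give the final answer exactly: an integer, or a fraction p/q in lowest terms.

Part I: 7*(-3)^2 + 7*(-3)^1 + 8 = (63) + (-21) + (8) = 50; answer 50
Part II: W1 = 50; m = 24327; 24327 = 3^3 * 17 * 53; number of divisors = (3+1) * (1+1) * (1+1) = 16; answer 16
Part III: W2 = 16; w = -33; f(2) = 3*(-36) + 2*(-33) = -174; iterating: f(2)=-174, f(3)=-594, f(4)=-2130, f(5)=-7578, f(6)=-26994, f(7)=-96138, f(8)=-342402, f(9)=-1219482, f(10)=-4343250, f(11)=-15468714, f(12)=-55092642, f(13)=-196215354, f(14)=-698831346, f(15)=-2488924746, f(16)=-8864436930; answer -8864436930

-8864436930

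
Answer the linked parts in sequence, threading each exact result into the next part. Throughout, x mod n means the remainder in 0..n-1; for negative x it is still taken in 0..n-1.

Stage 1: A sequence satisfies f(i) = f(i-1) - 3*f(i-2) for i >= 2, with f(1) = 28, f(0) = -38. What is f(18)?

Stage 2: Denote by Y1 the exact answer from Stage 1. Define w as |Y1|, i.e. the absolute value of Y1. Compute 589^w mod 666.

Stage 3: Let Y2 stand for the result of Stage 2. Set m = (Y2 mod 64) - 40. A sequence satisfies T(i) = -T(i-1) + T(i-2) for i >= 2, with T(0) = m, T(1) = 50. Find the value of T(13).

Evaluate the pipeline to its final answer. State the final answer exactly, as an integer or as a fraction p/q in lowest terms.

13234

Stage 1: f(2) = 1*(28) - 3*(-38) = 142; iterating: f(2)=142, f(3)=58, f(4)=-368, f(5)=-542, f(6)=562, f(7)=2188, f(8)=502, f(9)=-6062, f(10)=-7568, f(11)=10618, f(12)=33322, f(13)=1468, f(14)=-98498, f(15)=-102902, f(16)=192592, f(17)=501298, f(18)=-76478; answer -76478
Stage 2: Y1 = -76478; w = 76478; squarings mod 666: 589^1=589, 589^2=601, 589^4=229, 589^8=493, 589^16=625, 589^32=349, 589^64=589, 589^128=601, 589^256=229, 589^512=493, 589^1024=625, 589^2048=349, 589^4096=589, 589^8192=601, 589^16384=229, 589^32768=493, 589^65536=625; 589^76478 = 589^2 * 589^4 * 589^8 * 589^16 * 589^32 * 589^128 * 589^512 * 589^2048 * 589^8192 * 589^65536 = 349 (mod 666); answer 349
Stage 3: Y2 = 349; m = -11; T(2) = -1*(50) + 1*(-11) = -61; iterating: T(2)=-61, T(3)=111, T(4)=-172, T(5)=283, T(6)=-455, T(7)=738, T(8)=-1193, T(9)=1931, T(10)=-3124, T(11)=5055, T(12)=-8179, T(13)=13234; answer 13234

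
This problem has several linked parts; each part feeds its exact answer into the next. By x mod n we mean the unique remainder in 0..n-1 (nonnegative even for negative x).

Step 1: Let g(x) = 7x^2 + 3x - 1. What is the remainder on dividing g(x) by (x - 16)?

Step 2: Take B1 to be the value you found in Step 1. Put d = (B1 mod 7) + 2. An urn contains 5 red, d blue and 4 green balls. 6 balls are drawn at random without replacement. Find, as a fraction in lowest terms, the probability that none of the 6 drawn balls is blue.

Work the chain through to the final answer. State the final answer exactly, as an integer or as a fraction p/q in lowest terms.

Step 1: remainder = value at the root: 7*(16)^2 + 3*(16)^1 - 1 = (1792) + (48) + (-1) = 1839; answer 1839
Step 2: B1 = 1839; d = 7; total draws C(16,6) = 8008; favorable C(9,6) = 84; P = 3/286; answer 3/286

3/286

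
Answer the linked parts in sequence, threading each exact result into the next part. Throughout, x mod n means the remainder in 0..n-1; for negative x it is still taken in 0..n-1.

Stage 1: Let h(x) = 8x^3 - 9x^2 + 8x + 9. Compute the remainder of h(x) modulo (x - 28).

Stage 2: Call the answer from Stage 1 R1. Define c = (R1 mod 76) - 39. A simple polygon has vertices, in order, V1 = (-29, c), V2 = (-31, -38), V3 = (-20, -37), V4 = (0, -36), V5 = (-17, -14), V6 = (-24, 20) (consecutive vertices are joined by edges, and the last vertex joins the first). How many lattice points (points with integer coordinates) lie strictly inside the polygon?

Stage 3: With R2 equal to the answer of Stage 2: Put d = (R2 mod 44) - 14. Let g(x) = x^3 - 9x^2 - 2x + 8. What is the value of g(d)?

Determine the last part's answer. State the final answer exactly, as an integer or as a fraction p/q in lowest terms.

Stage 1: remainder = value at the root: 8*(28)^3 - 9*(28)^2 + 8*(28)^1 + 9 = (175616) + (-7056) + (224) + (9) = 168793; answer 168793
Stage 2: R1 = 168793; c = 34; cross terms: (-29*-38 - -31*34)=2156, (-31*-37 - -20*-38)=387, (-20*-36 - 0*-37)=720, (0*-14 - -17*-36)=-612, (-17*20 - -24*-14)=-676, (-24*34 - -29*20)=-236; twice the area = |1739| = 1739; area = 1739/2; boundary points = 2 + 1 + 1 + 1 + 1 + 1 = 7; strictly interior points = area - boundary/2 + 1 = 867; answer 867
Stage 3: R2 = 867; d = 17; 1*(17)^3 - 9*(17)^2 - 2*(17)^1 + 8 = (4913) + (-2601) + (-34) + (8) = 2286; answer 2286

2286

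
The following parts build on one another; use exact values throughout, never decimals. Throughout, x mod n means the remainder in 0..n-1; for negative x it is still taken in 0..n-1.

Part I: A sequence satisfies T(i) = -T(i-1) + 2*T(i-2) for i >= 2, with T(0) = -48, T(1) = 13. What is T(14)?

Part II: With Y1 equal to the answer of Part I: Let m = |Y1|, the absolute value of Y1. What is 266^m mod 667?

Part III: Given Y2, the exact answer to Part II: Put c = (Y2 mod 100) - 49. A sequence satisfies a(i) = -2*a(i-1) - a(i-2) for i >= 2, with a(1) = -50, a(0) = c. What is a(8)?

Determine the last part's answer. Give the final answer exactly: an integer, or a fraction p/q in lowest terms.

652

Part I: T(2) = -1*(13) + 2*(-48) = -109; iterating: T(2)=-109, T(3)=135, T(4)=-353, T(5)=623, T(6)=-1329, T(7)=2575, T(8)=-5233, T(9)=10383, T(10)=-20849, T(11)=41615, T(12)=-83313, T(13)=166543, T(14)=-333169; answer -333169
Part II: Y1 = -333169; m = 333169; squarings mod 667: 266^1=266, 266^2=54, 266^4=248, 266^8=140, 266^16=257, 266^32=16, 266^64=256, 266^128=170, 266^256=219, 266^512=604, 266^1024=634, 266^2048=422, 266^4096=662, 266^8192=25, 266^16384=625, 266^32768=430, 266^65536=141, 266^131072=538, 266^262144=633; 266^333169 = 266^1 * 266^16 * 266^32 * 266^64 * 266^256 * 266^1024 * 266^4096 * 266^65536 * 266^262144 = 13 (mod 667); answer 13
Part III: Y2 = 13; c = -36; a(2) = -2*(-50) - 1*(-36) = 136; iterating: a(2)=136, a(3)=-222, a(4)=308, a(5)=-394, a(6)=480, a(7)=-566, a(8)=652; answer 652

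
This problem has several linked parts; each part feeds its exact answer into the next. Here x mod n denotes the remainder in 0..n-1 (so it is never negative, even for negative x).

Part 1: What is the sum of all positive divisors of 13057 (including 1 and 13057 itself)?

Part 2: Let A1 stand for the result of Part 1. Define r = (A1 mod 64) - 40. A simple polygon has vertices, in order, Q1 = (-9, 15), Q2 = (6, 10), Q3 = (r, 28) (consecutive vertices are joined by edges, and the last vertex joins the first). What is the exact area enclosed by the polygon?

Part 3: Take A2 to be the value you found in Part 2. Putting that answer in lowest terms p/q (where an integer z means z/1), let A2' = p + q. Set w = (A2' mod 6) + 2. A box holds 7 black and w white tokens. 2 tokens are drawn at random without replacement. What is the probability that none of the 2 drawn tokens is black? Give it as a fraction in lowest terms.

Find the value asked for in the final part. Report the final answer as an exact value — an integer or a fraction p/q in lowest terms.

Part 1: 13057 = 11 * 1187; sigma = (1 + 11) * (1 + 1187) = 12 * 1188 = 14256; answer 14256
Part 2: A1 = 14256; r = 8; cross terms: (-9*10 - 6*15)=-180, (6*28 - 8*10)=88, (8*15 - -9*28)=372; twice the area = |280| = 280; area = 140; answer 140
Part 3: A2 = 140; threaded value p + q = 141; w = 5; total draws C(12,2) = 66; favorable C(5,2) = 10; P = 5/33; answer 5/33

5/33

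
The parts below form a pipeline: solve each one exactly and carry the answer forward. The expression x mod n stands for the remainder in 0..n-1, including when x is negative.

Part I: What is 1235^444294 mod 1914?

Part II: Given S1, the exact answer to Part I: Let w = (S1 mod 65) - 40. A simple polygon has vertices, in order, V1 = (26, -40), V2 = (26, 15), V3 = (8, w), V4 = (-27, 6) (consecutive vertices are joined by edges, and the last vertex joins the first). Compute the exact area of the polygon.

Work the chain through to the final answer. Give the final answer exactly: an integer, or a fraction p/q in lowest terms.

1512

Part I: squarings mod 1914: 1235^1=1235, 1235^2=1681, 1235^4=697, 1235^8=1567, 1235^16=1741, 1235^32=1219, 1235^64=697, 1235^128=1567, 1235^256=1741, 1235^512=1219, 1235^1024=697, 1235^2048=1567, 1235^4096=1741, 1235^8192=1219, 1235^16384=697, 1235^32768=1567, 1235^65536=1741, 1235^131072=1219, 1235^262144=697; 1235^444294 = 1235^2 * 1235^4 * 1235^128 * 1235^256 * 1235^512 * 1235^1024 * 1235^16384 * 1235^32768 * 1235^131072 * 1235^262144 = 1159 (mod 1914); answer 1159
Part II: S1 = 1159; w = 14; cross terms: (26*15 - 26*-40)=1430, (26*14 - 8*15)=244, (8*6 - -27*14)=426, (-27*-40 - 26*6)=924; twice the area = |3024| = 3024; area = 1512; answer 1512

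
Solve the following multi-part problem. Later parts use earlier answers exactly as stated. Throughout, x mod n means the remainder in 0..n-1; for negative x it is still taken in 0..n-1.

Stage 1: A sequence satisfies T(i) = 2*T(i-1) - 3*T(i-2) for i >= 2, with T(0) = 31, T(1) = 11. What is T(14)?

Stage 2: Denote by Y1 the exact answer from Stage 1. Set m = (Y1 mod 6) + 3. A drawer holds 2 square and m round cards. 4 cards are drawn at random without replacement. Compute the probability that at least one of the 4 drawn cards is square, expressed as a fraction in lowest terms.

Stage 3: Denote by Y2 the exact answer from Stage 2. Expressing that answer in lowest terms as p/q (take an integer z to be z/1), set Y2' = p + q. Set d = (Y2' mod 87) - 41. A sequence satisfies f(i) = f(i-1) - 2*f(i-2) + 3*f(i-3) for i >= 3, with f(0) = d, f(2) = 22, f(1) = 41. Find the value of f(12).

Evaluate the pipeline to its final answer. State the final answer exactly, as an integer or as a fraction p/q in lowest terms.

Stage 1: T(2) = 2*(11) - 3*(31) = -71; iterating: T(2)=-71, T(3)=-175, T(4)=-137, T(5)=251, T(6)=913, T(7)=1073, T(8)=-593, T(9)=-4405, T(10)=-7031, T(11)=-847, T(12)=19399, T(13)=41339, T(14)=24481; answer 24481
Stage 2: Y1 = 24481; m = 4; total draws C(6,4) = 15; complement C(4,4) = 1; favorable 15 - 1 = 14; P = 14/15; answer 14/15
Stage 3: Y2 = 14/15; threaded value p + q = 29; d = -12; f(3) = 1*(22) - 2*(41) + 3*(-12) = -96; iterating: f(3)=-96, f(4)=-17, f(5)=241, f(6)=-13, f(7)=-546, f(8)=203, f(9)=1256, f(10)=-788, f(11)=-2691, f(12)=2653; answer 2653

2653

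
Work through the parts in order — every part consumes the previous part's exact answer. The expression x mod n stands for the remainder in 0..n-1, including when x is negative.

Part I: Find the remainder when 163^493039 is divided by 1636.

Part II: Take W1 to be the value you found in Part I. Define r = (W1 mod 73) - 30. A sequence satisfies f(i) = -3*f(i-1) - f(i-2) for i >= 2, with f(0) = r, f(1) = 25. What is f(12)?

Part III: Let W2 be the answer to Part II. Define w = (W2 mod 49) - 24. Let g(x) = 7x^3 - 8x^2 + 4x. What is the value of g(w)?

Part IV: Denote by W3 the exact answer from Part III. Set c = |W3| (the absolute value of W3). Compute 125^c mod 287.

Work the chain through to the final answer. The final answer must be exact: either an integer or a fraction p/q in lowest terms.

1

Part I: squarings mod 1636: 163^1=163, 163^2=393, 163^4=665, 163^8=505, 163^16=1445, 163^32=489, 163^64=265, 163^128=1513, 163^256=405, 163^512=425, 163^1024=665, 163^2048=505, 163^4096=1445, 163^8192=489, 163^16384=265, 163^32768=1513, 163^65536=405, 163^131072=425, 163^262144=665; 163^493039 = 163^1 * 163^2 * 163^4 * 163^8 * 163^32 * 163^64 * 163^128 * 163^256 * 163^1024 * 163^32768 * 163^65536 * 163^131072 * 163^262144 = 131 (mod 1636); answer 131
Part II: W1 = 131; r = 28; f(2) = -3*(25) - 1*(28) = -103; iterating: f(2)=-103, f(3)=284, f(4)=-749, f(5)=1963, f(6)=-5140, f(7)=13457, f(8)=-35231, f(9)=92236, f(10)=-241477, f(11)=632195, f(12)=-1655108; answer -1655108
Part III: W2 = -1655108; w = -10; 7*(-10)^3 - 8*(-10)^2 + 4*(-10)^1 = (-7000) + (-800) + (-40) = -7840; answer -7840
Part IV: W3 = -7840; c = 7840; squarings mod 287: 125^1=125, 125^2=127, 125^4=57, 125^8=92, 125^16=141, 125^32=78, 125^64=57, 125^128=92, 125^256=141, 125^512=78, 125^1024=57, 125^2048=92, 125^4096=141; 125^7840 = 125^32 * 125^128 * 125^512 * 125^1024 * 125^2048 * 125^4096 = 1 (mod 287); answer 1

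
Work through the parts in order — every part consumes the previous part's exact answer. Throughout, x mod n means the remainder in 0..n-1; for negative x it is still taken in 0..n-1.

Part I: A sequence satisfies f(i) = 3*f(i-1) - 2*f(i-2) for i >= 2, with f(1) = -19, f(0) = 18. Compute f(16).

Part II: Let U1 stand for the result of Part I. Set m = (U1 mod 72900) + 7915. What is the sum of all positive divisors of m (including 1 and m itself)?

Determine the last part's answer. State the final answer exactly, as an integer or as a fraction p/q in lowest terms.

Part I: f(2) = 3*(-19) - 2*(18) = -93; iterating: f(2)=-93, f(3)=-241, f(4)=-537, f(5)=-1129, f(6)=-2313, f(7)=-4681, f(8)=-9417, f(9)=-18889, f(10)=-37833, f(11)=-75721, f(12)=-151497, f(13)=-303049, f(14)=-606153, f(15)=-1212361, f(16)=-2424777; answer -2424777
Part II: U1 = -2424777; m = 61738; 61738 = 2 * 30869; sigma = (1 + 2) * (1 + 30869) = 3 * 30870 = 92610; answer 92610

92610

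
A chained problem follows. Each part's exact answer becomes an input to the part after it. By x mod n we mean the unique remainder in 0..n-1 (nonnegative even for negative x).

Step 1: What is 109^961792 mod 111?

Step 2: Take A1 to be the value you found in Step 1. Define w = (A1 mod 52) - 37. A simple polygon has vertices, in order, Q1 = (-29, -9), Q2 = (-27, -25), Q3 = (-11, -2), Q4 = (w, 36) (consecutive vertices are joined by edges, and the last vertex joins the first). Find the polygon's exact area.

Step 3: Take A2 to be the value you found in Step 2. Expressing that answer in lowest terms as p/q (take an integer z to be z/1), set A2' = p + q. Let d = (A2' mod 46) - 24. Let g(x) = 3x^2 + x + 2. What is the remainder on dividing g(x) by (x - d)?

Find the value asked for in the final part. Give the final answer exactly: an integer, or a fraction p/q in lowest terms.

576

Step 1: squarings mod 111: 109^1=109, 109^2=4, 109^4=16, 109^8=34, 109^16=46, 109^32=7, 109^64=49, 109^128=70, 109^256=16, 109^512=34, 109^1024=46, 109^2048=7, 109^4096=49, 109^8192=70, 109^16384=16, 109^32768=34, 109^65536=46, 109^131072=7, 109^262144=49, 109^524288=70; 109^961792 = 109^256 * 109^1024 * 109^2048 * 109^8192 * 109^32768 * 109^131072 * 109^262144 * 109^524288 = 46 (mod 111); answer 46
Step 2: A1 = 46; w = 9; cross terms: (-29*-25 - -27*-9)=482, (-27*-2 - -11*-25)=-221, (-11*36 - 9*-2)=-378, (9*-9 - -29*36)=963; twice the area = |846| = 846; area = 423; answer 423
Step 3: A2 = 423; threaded value p + q = 424; d = -14; remainder = value at the root: 3*(-14)^2 + 1*(-14)^1 + 2 = (588) + (-14) + (2) = 576; answer 576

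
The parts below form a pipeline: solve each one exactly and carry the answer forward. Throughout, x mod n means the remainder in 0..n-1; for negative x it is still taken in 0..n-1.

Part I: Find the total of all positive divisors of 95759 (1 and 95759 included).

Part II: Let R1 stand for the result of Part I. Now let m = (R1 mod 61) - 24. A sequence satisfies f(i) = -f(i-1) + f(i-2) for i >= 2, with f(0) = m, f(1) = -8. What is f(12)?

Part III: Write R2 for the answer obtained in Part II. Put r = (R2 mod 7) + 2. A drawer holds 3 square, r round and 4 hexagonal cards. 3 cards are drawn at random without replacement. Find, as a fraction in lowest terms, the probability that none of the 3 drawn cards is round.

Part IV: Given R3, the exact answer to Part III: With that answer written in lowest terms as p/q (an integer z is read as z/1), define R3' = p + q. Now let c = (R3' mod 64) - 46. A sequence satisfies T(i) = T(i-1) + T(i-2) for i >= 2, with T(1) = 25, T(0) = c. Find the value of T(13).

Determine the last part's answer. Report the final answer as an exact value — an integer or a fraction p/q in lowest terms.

4961

Part I: 95759 = 31 * 3089; sigma = (1 + 31) * (1 + 3089) = 32 * 3090 = 98880; answer 98880
Part II: R1 = 98880; m = 36; f(2) = -1*(-8) + 1*(36) = 44; iterating: f(2)=44, f(3)=-52, f(4)=96, f(5)=-148, f(6)=244, f(7)=-392, f(8)=636, f(9)=-1028, f(10)=1664, f(11)=-2692, f(12)=4356; answer 4356
Part III: R2 = 4356; r = 4; total draws C(11,3) = 165; favorable C(7,3) = 35; P = 7/33; answer 7/33
Part IV: R3 = 7/33; threaded value p + q = 40; c = -6; T(2) = 1*(25) + 1*(-6) = 19; iterating: T(2)=19, T(3)=44, T(4)=63, T(5)=107, T(6)=170, T(7)=277, T(8)=447, T(9)=724, T(10)=1171, T(11)=1895, T(12)=3066, T(13)=4961; answer 4961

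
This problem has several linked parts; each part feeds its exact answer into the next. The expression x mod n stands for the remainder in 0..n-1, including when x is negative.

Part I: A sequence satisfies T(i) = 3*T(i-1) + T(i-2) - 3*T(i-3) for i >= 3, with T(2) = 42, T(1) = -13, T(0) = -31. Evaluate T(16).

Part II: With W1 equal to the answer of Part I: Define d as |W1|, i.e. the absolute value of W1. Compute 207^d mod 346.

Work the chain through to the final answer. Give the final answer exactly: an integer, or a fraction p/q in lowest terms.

67

Part I: T(3) = 3*(42) + 1*(-13) - 3*(-31) = 206; iterating: T(3)=206, T(4)=699, T(5)=2177, T(6)=6612, T(7)=19916, T(8)=59829, T(9)=179567, T(10)=538782, T(11)=1616426, T(12)=4849359, T(13)=14548157, T(14)=43644552, T(15)=130933736, T(16)=392801289; answer 392801289
Part II: W1 = 392801289; d = 392801289; squarings mod 346: 207^1=207, 207^2=291, 207^4=257, 207^8=309, 207^16=331, 207^32=225, 207^64=109, 207^128=117, 207^256=195, 207^512=311, 207^1024=187, 207^2048=23, 207^4096=183, 207^8192=273, 207^16384=139, 207^32768=291, 207^65536=257, 207^131072=309, 207^262144=331, 207^524288=225, 207^1048576=109, 207^2097152=117, 207^4194304=195, 207^8388608=311, 207^16777216=187, 207^33554432=23, 207^67108864=183, 207^134217728=273, 207^268435456=139; 207^392801289 = 207^1 * 207^8 * 207^1024 * 207^2048 * 207^8192 * 207^32768 * 207^65536 * 207^524288 * 207^2097152 * 207^4194304 * 207^16777216 * 207^33554432 * 207^67108864 * 207^268435456 = 67 (mod 346); answer 67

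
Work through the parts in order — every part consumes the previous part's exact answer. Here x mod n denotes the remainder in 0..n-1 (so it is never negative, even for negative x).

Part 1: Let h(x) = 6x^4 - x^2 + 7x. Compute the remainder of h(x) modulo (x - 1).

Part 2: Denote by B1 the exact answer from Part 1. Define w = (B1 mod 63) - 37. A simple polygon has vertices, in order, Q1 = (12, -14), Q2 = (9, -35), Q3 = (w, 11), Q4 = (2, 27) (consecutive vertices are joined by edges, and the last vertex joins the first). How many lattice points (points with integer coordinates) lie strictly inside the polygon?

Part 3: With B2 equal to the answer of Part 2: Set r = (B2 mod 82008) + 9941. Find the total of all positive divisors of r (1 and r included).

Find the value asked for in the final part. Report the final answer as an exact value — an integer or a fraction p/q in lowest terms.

Part 1: remainder = value at the root: 6*(1)^4 - 1*(1)^2 + 7*(1)^1 = (6) + (-1) + (7) = 12; answer 12
Part 2: B1 = 12; w = -25; cross terms: (12*-35 - 9*-14)=-294, (9*11 - -25*-35)=-776, (-25*27 - 2*11)=-697, (2*-14 - 12*27)=-352; twice the area = |-2119| = 2119; area = 2119/2; boundary points = 3 + 2 + 1 + 1 = 7; strictly interior points = area - boundary/2 + 1 = 1057; answer 1057
Part 3: B2 = 1057; r = 10998; 10998 = 2 * 3^2 * 13 * 47; sigma = (1 + 2) * (1 + 3 + 9) * (1 + 13) * (1 + 47) = 3 * 13 * 14 * 48 = 26208; answer 26208

26208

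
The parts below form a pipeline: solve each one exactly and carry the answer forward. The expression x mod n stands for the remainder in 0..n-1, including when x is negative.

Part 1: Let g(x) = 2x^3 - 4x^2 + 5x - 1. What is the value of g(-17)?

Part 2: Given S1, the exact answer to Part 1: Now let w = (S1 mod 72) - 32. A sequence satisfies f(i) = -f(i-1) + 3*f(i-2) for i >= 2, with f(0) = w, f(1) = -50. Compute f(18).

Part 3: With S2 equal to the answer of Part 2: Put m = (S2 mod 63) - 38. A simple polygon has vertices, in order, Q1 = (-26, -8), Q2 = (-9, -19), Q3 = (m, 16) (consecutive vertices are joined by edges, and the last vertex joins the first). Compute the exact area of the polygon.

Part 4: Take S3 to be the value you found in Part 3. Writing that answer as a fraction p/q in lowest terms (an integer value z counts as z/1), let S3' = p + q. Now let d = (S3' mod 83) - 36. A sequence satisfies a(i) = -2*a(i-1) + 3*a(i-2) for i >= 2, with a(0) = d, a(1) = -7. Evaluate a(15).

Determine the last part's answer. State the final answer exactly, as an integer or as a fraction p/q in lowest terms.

-10761685

Part 1: 2*(-17)^3 - 4*(-17)^2 + 5*(-17)^1 - 1 = (-9826) + (-1156) + (-85) + (-1) = -11068; answer -11068
Part 2: S1 = -11068; w = -12; f(2) = -1*(-50) + 3*(-12) = 14; iterating: f(2)=14, f(3)=-164, f(4)=206, f(5)=-698, f(6)=1316, f(7)=-3410, f(8)=7358, f(9)=-17588, f(10)=39662, f(11)=-92426, f(12)=211412, f(13)=-488690, f(14)=1122926, f(15)=-2588996, f(16)=5957774, f(17)=-13724762, f(18)=31598084; answer 31598084
Part 3: S2 = 31598084; m = 18; cross terms: (-26*-19 - -9*-8)=422, (-9*16 - 18*-19)=198, (18*-8 - -26*16)=272; twice the area = |892| = 892; area = 446; answer 446
Part 4: S3 = 446; threaded value p + q = 447; d = -4; a(2) = -2*(-7) + 3*(-4) = 2; iterating: a(2)=2, a(3)=-25, a(4)=56, a(5)=-187, a(6)=542, a(7)=-1645, a(8)=4916, a(9)=-14767, a(10)=44282, a(11)=-132865, a(12)=398576, a(13)=-1195747, a(14)=3587222, a(15)=-10761685; answer -10761685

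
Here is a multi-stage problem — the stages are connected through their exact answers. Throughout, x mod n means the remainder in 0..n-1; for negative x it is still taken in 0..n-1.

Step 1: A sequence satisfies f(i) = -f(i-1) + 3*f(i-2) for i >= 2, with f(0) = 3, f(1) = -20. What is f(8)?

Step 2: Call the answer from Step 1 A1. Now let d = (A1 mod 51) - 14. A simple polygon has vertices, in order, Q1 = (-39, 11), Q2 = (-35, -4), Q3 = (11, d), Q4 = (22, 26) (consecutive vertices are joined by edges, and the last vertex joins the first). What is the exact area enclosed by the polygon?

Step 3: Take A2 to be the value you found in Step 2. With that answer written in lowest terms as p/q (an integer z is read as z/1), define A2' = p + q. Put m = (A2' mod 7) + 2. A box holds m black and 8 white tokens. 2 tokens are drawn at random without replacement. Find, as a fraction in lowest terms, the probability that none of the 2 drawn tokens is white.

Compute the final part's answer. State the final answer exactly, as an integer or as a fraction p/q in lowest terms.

Step 1: f(2) = -1*(-20) + 3*(3) = 29; iterating: f(2)=29, f(3)=-89, f(4)=176, f(5)=-443, f(6)=971, f(7)=-2300, f(8)=5213; answer 5213
Step 2: A1 = 5213; d = -3; cross terms: (-39*-4 - -35*11)=541, (-35*-3 - 11*-4)=149, (11*26 - 22*-3)=352, (22*11 - -39*26)=1256; twice the area = |2298| = 2298; area = 1149; answer 1149
Step 3: A2 = 1149; threaded value p + q = 1150; m = 4; total draws C(12,2) = 66; favorable C(4,2) = 6; P = 1/11; answer 1/11

1/11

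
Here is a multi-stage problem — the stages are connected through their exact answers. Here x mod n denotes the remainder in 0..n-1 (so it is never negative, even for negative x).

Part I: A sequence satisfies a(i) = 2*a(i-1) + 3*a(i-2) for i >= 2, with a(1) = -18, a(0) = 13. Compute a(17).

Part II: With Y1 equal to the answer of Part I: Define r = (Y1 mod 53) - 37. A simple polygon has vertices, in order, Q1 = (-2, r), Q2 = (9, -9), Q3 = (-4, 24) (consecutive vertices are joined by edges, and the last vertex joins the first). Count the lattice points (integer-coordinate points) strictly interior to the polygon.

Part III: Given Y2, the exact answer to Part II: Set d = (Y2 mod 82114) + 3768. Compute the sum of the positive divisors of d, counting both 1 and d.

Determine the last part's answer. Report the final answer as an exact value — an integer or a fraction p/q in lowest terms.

7650

Part I: a(2) = 2*(-18) + 3*(13) = 3; iterating: a(2)=3, a(3)=-48, a(4)=-87, a(5)=-318, a(6)=-897, a(7)=-2748, a(8)=-8187, a(9)=-24618, a(10)=-73797, a(11)=-221448, a(12)=-664287, a(13)=-1992918, a(14)=-5978697, a(15)=-17936148, a(16)=-53808387, a(17)=-161425218; answer -161425218
Part II: Y1 = -161425218; r = -28; cross terms: (-2*-9 - 9*-28)=270, (9*24 - -4*-9)=180, (-4*-28 - -2*24)=160; twice the area = |610| = 610; area = 305; boundary points = 1 + 1 + 2 = 4; strictly interior points = area - boundary/2 + 1 = 304; answer 304
Part III: Y2 = 304; d = 4072; 4072 = 2^3 * 509; sigma = (1 + 2 + 4 + 8) * (1 + 509) = 15 * 510 = 7650; answer 7650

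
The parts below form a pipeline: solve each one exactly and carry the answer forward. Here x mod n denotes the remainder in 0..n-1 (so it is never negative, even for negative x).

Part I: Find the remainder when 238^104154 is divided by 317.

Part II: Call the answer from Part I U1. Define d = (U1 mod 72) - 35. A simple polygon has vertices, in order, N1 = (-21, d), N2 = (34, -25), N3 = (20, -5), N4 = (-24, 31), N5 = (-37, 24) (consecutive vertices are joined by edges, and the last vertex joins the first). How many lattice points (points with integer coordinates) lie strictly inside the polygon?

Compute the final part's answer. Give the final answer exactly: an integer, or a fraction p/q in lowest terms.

Part I: squarings mod 317: 238^1=238, 238^2=218, 238^4=291, 238^8=42, 238^16=179, 238^32=24, 238^64=259, 238^128=194, 238^256=230, 238^512=278, 238^1024=253, 238^2048=292, 238^4096=308, 238^8192=81, 238^16384=221, 238^32768=23, 238^65536=212; 238^104154 = 238^2 * 238^8 * 238^16 * 238^64 * 238^128 * 238^512 * 238^1024 * 238^4096 * 238^32768 * 238^65536 = 24 (mod 317); answer 24
Part II: U1 = 24; d = -11; cross terms: (-21*-25 - 34*-11)=899, (34*-5 - 20*-25)=330, (20*31 - -24*-5)=500, (-24*24 - -37*31)=571, (-37*-11 - -21*24)=911; twice the area = |3211| = 3211; area = 3211/2; boundary points = 1 + 2 + 4 + 1 + 1 = 9; strictly interior points = area - boundary/2 + 1 = 1602; answer 1602

1602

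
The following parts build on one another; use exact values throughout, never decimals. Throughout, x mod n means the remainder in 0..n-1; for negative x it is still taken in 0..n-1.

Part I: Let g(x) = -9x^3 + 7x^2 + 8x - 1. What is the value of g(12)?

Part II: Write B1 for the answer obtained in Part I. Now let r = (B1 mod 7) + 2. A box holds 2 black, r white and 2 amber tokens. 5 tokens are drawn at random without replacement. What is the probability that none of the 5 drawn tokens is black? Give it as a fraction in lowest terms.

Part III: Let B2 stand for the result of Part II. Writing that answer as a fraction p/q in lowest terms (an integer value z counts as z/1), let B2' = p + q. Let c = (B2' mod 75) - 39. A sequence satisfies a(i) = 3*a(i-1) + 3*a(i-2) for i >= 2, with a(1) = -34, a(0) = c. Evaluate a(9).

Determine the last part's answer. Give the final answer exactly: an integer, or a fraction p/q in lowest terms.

Part I: -9*(12)^3 + 7*(12)^2 + 8*(12)^1 - 1 = (-15552) + (1008) + (96) + (-1) = -14449; answer -14449
Part II: B1 = -14449; r = 8; total draws C(12,5) = 792; favorable C(10,5) = 252; P = 7/22; answer 7/22
Part III: B2 = 7/22; threaded value p + q = 29; c = -10; a(2) = 3*(-34) + 3*(-10) = -132; iterating: a(2)=-132, a(3)=-498, a(4)=-1890, a(5)=-7164, a(6)=-27162, a(7)=-102978, a(8)=-390420, a(9)=-1480194; answer -1480194

-1480194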